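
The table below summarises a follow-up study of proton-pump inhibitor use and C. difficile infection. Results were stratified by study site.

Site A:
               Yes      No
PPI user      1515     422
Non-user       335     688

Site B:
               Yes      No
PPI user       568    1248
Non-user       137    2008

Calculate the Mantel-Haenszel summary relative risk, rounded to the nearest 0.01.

2.95

RR_MH = Σ(aᵢ·n₀ᵢ/nᵢ) / Σ(cᵢ·n₁ᵢ/nᵢ), with n₁ᵢ = aᵢ+bᵢ (exposed), n₀ᵢ = cᵢ+dᵢ (unexposed), nᵢ = n₁ᵢ+n₀ᵢ.
Stratum 1 (Site A): n₁ = 1937, n₀ = 1023, n = 2960; a·n₀/n = 1515·1023/2960 = 523.5963; c·n₁/n = 335·1937/2960 = 219.2213
Stratum 2 (Site B): n₁ = 1816, n₀ = 2145, n = 3961; a·n₀/n = 568·2145/3961 = 307.5890; c·n₁/n = 137·1816/3961 = 62.8104
RR_MH = (523.5963 + 307.5890) / (219.2213 + 62.8104) = 831.1853 / 282.0317 = 2.94713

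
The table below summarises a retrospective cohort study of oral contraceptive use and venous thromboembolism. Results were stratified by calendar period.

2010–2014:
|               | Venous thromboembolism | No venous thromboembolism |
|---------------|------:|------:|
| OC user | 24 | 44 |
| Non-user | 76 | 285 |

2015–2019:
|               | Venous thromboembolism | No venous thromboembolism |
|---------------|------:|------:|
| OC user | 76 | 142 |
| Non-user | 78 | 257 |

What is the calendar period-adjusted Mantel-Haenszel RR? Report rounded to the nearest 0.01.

1.55

RR_MH = Σ(aᵢ·n₀ᵢ/nᵢ) / Σ(cᵢ·n₁ᵢ/nᵢ), with n₁ᵢ = aᵢ+bᵢ (exposed), n₀ᵢ = cᵢ+dᵢ (unexposed), nᵢ = n₁ᵢ+n₀ᵢ.
Stratum 1 (2010–2014): n₁ = 68, n₀ = 361, n = 429; a·n₀/n = 24·361/429 = 20.1958; c·n₁/n = 76·68/429 = 12.0466
Stratum 2 (2015–2019): n₁ = 218, n₀ = 335, n = 553; a·n₀/n = 76·335/553 = 46.0398; c·n₁/n = 78·218/553 = 30.7486
RR_MH = (20.1958 + 46.0398) / (12.0466 + 30.7486) = 66.2356 / 42.7953 = 1.54773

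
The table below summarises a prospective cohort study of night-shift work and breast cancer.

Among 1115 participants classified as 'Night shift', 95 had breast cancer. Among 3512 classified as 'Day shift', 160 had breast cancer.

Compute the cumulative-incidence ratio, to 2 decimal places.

1.87

From the description: a = 95, b = 1020, c = 160, d = 3352.
Risk in exposed = 95/1115 = 0.08520; risk in unexposed = 160/3512 = 0.04556.
RR = 0.08520 / 0.04556 = 1.87018
The risk among the exposed is 1.87 times that among the unexposed.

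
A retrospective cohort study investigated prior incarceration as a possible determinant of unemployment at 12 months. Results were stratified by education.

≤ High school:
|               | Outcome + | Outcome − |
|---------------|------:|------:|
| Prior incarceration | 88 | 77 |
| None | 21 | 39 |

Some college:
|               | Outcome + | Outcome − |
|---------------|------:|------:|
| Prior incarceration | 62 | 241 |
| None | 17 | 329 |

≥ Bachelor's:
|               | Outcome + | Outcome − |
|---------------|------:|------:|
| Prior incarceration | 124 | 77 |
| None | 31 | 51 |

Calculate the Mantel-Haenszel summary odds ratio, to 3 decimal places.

OR_MH = Σ(aᵢdᵢ/nᵢ) / Σ(bᵢcᵢ/nᵢ), where nᵢ is the stratum total.
Stratum 1 (≤ High school): n = 225; a·d/n = 88·39/225 = 15.2533; b·c/n = 77·21/225 = 7.1867
Stratum 2 (Some college): n = 649; a·d/n = 62·329/649 = 31.4299; b·c/n = 241·17/649 = 6.3128
Stratum 3 (≥ Bachelor's): n = 283; a·d/n = 124·51/283 = 22.3463; b·c/n = 77·31/283 = 8.4346
OR_MH = (15.2533 + 31.4299 + 22.3463) / (7.1867 + 6.3128 + 8.4346) = 69.0295 / 21.9341 = 3.14713

3.147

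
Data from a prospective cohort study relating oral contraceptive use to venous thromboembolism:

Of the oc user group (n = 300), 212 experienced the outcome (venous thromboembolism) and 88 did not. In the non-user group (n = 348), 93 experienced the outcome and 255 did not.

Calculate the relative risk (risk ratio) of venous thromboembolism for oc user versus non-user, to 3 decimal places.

2.644

From the description: a = 212, b = 88, c = 93, d = 255.
Risk in exposed = 212/300 = 0.70667; risk in unexposed = 93/348 = 0.26724.
RR = 0.70667 / 0.26724 = 2.64430
The risk among the exposed is 2.64 times that among the unexposed.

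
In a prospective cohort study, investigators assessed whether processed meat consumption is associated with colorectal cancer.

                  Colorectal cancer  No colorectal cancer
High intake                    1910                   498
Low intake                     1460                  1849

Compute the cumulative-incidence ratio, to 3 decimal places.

Cells: a = 1910, b = 498, c = 1460, d = 1849.
Risk in exposed = 1910/2408 = 0.79319; risk in unexposed = 1460/3309 = 0.44122.
RR = 0.79319 / 0.44122 = 1.79771
The risk among the exposed is 1.80 times that among the unexposed.

1.798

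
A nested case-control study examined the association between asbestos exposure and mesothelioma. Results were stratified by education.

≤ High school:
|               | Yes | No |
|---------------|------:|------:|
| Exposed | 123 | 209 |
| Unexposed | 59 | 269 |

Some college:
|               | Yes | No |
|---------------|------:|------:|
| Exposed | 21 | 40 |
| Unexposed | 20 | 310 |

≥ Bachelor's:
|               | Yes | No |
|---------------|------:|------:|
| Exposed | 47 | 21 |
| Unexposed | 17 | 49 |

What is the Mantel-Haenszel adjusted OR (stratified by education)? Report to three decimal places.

3.589

OR_MH = Σ(aᵢdᵢ/nᵢ) / Σ(bᵢcᵢ/nᵢ), where nᵢ is the stratum total.
Stratum 1 (≤ High school): n = 660; a·d/n = 123·269/660 = 50.1318; b·c/n = 209·59/660 = 18.6833
Stratum 2 (Some college): n = 391; a·d/n = 21·310/391 = 16.6496; b·c/n = 40·20/391 = 2.0460
Stratum 3 (≥ Bachelor's): n = 134; a·d/n = 47·49/134 = 17.1866; b·c/n = 21·17/134 = 2.6642
OR_MH = (50.1318 + 16.6496 + 17.1866) / (18.6833 + 2.0460 + 2.6642) = 83.9680 / 23.3935 = 3.58937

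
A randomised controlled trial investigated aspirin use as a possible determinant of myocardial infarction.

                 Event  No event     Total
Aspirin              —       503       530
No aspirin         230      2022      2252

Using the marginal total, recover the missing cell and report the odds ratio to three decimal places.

The missing cell is in the exposed row: 530 − 503 = 27.
So a = 27, b = 503, c = 230, d = 2022.
OR = (a·d)/(b·c) = (27 × 2022) / (503 × 230) = 54594 / 115690 = 0.47190

0.472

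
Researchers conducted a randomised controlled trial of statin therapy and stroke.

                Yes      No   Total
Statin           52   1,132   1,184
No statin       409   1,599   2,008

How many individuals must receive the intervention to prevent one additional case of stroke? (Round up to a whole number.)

7

Risk in treated group = 52/1184 = 0.04392; risk in control = 409/2008 = 0.20369.
Absolute risk reduction = 0.20369 − 0.04392 = 0.15977
NNT = 1 / ARR = 1 / 0.15977 = 6.259 → round up → 7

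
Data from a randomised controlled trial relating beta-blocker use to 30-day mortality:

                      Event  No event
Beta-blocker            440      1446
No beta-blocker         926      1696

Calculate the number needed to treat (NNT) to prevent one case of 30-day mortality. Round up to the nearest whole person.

Risk in treated group = 440/1886 = 0.23330; risk in control = 926/2622 = 0.35317.
Absolute risk reduction = 0.35317 − 0.23330 = 0.11987
NNT = 1 / ARR = 1 / 0.11987 = 8.343 → round up → 9

9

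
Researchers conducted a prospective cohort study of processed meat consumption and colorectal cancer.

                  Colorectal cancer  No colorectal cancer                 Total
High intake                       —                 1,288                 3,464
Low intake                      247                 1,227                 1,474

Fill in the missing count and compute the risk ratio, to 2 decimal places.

3.75

The missing cell is in the exposed row: 3464 − 1288 = 2176.
So a = 2176, b = 1288, c = 247, d = 1227.
RR = [a/(a+b)] / [c/(c+d)] = (2176/3464) / (247/1474) = 0.62818/0.16757 = 3.74871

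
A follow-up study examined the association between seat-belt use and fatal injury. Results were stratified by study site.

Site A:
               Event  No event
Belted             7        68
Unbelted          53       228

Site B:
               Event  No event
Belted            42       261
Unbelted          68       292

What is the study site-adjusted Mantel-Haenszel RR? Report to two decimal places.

0.67

RR_MH = Σ(aᵢ·n₀ᵢ/nᵢ) / Σ(cᵢ·n₁ᵢ/nᵢ), with n₁ᵢ = aᵢ+bᵢ (exposed), n₀ᵢ = cᵢ+dᵢ (unexposed), nᵢ = n₁ᵢ+n₀ᵢ.
Stratum 1 (Site A): n₁ = 75, n₀ = 281, n = 356; a·n₀/n = 7·281/356 = 5.5253; c·n₁/n = 53·75/356 = 11.1657
Stratum 2 (Site B): n₁ = 303, n₀ = 360, n = 663; a·n₀/n = 42·360/663 = 22.8054; c·n₁/n = 68·303/663 = 31.0769
RR_MH = (5.5253 + 22.8054) / (11.1657 + 31.0769) = 28.3307 / 42.2427 = 0.67067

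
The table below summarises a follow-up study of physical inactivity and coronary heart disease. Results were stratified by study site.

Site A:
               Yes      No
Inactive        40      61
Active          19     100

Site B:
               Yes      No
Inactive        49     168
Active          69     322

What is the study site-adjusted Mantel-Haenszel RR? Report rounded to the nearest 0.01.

RR_MH = Σ(aᵢ·n₀ᵢ/nᵢ) / Σ(cᵢ·n₁ᵢ/nᵢ), with n₁ᵢ = aᵢ+bᵢ (exposed), n₀ᵢ = cᵢ+dᵢ (unexposed), nᵢ = n₁ᵢ+n₀ᵢ.
Stratum 1 (Site A): n₁ = 101, n₀ = 119, n = 220; a·n₀/n = 40·119/220 = 21.6364; c·n₁/n = 19·101/220 = 8.7227
Stratum 2 (Site B): n₁ = 217, n₀ = 391, n = 608; a·n₀/n = 49·391/608 = 31.5115; c·n₁/n = 69·217/608 = 24.6266
RR_MH = (21.6364 + 31.5115) / (8.7227 + 24.6266) = 53.1479 / 33.3494 = 1.59367

1.59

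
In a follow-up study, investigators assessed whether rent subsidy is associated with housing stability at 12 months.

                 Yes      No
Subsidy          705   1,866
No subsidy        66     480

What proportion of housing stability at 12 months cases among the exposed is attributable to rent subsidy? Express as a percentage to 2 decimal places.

Cells: a = 705, b = 1866, c = 66, d = 480.
Risk in exposed = 705/2571 = 0.27421; risk in unexposed = 66/546 = 0.12088.
RR = 0.27421/0.12088 = 2.26848
AR% = (RR − 1)/RR × 100 = (2.26848 − 1)/2.26848 × 100 = 55.9177%

55.92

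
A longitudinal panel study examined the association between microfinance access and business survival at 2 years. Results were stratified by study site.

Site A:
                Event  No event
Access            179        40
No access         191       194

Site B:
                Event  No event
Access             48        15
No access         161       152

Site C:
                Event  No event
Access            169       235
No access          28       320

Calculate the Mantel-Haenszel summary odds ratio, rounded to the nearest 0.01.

5.35

OR_MH = Σ(aᵢdᵢ/nᵢ) / Σ(bᵢcᵢ/nᵢ), where nᵢ is the stratum total.
Stratum 1 (Site A): n = 604; a·d/n = 179·194/604 = 57.4934; b·c/n = 40·191/604 = 12.6490
Stratum 2 (Site B): n = 376; a·d/n = 48·152/376 = 19.4043; b·c/n = 15·161/376 = 6.4229
Stratum 3 (Site C): n = 752; a·d/n = 169·320/752 = 71.9149; b·c/n = 235·28/752 = 8.7500
OR_MH = (57.4934 + 19.4043 + 71.9149) / (12.6490 + 6.4229 + 8.7500) = 148.8125 / 27.8219 = 5.34876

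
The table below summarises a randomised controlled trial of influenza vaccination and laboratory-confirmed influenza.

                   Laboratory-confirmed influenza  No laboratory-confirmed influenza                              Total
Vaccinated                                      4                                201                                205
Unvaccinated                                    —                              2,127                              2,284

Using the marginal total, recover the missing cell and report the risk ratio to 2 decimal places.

The missing cell is in the unexposed row: 2284 − 2127 = 157.
So a = 4, b = 201, c = 157, d = 2127.
RR = [a/(a+b)] / [c/(c+d)] = (4/205) / (157/2284) = 0.01951/0.06874 = 0.28386

0.28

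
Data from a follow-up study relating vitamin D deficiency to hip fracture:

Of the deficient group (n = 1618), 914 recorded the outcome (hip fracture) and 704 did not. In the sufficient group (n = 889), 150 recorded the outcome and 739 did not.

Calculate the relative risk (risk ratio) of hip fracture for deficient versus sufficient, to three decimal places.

3.348

From the description: a = 914, b = 704, c = 150, d = 739.
Risk in exposed = 914/1618 = 0.56489; risk in unexposed = 150/889 = 0.16873.
RR = 0.56489 / 0.16873 = 3.34794
The risk among the exposed is 3.35 times that among the unexposed.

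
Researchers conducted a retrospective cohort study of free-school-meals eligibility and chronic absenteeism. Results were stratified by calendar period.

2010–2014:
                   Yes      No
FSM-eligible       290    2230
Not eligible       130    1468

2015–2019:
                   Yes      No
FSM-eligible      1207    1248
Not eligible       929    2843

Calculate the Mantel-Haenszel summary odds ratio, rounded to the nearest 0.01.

2.55

OR_MH = Σ(aᵢdᵢ/nᵢ) / Σ(bᵢcᵢ/nᵢ), where nᵢ is the stratum total.
Stratum 1 (2010–2014): n = 4118; a·d/n = 290·1468/4118 = 103.3803; b·c/n = 2230·130/4118 = 70.3983
Stratum 2 (2015–2019): n = 6227; a·d/n = 1207·2843/6227 = 551.0681; b·c/n = 1248·929/6227 = 186.1879
OR_MH = (103.3803 + 551.0681) / (70.3983 + 186.1879) = 654.4484 / 256.5861 = 2.55060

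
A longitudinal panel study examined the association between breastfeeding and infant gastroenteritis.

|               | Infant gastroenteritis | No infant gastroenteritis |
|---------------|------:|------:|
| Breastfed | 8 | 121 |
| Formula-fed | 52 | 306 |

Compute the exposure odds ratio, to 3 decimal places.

0.389

Cells: a = 8, b = 121, c = 52, d = 306.
OR = (a·d)/(b·c) = (8 × 306) / (121 × 52) = 2448 / 6292 = 0.38907
Exposure is associated with lower odds of infant gastroenteritis (OR = 0.39 < 1).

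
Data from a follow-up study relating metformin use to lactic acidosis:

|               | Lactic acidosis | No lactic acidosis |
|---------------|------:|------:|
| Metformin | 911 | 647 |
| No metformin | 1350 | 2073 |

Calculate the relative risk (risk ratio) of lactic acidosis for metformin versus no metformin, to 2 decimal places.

1.48

Cells: a = 911, b = 647, c = 1350, d = 2073.
Risk in exposed = 911/1558 = 0.58472; risk in unexposed = 1350/3423 = 0.39439.
RR = 0.58472 / 0.39439 = 1.48260
The risk among the exposed is 1.48 times that among the unexposed.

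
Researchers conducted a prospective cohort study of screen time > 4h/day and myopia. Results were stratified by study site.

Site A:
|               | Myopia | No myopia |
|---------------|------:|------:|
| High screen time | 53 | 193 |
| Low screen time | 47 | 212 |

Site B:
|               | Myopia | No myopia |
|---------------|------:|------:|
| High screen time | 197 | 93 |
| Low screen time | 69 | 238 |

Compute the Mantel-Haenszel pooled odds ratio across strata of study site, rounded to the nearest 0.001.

OR_MH = Σ(aᵢdᵢ/nᵢ) / Σ(bᵢcᵢ/nᵢ), where nᵢ is the stratum total.
Stratum 1 (Site A): n = 505; a·d/n = 53·212/505 = 22.2495; b·c/n = 193·47/505 = 17.9624
Stratum 2 (Site B): n = 597; a·d/n = 197·238/597 = 78.5360; b·c/n = 93·69/597 = 10.7487
OR_MH = (22.2495 + 78.5360) / (17.9624 + 10.7487) = 100.7855 / 28.7111 = 3.51033

3.510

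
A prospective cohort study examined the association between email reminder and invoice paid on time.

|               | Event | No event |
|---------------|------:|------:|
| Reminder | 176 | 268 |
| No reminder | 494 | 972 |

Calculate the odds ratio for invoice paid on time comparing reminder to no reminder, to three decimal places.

Cells: a = 176, b = 268, c = 494, d = 972.
OR = (a·d)/(b·c) = (176 × 972) / (268 × 494) = 171072 / 132392 = 1.29216
The odds of invoice paid on time are about 1.29 times as high in the reminder group.

1.292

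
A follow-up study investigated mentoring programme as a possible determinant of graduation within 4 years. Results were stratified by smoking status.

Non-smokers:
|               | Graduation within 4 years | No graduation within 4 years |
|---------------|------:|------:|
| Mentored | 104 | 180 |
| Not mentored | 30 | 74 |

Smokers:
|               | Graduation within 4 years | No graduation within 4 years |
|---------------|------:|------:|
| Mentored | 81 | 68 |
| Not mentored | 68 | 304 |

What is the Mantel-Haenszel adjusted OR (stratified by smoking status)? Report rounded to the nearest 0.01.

2.94

OR_MH = Σ(aᵢdᵢ/nᵢ) / Σ(bᵢcᵢ/nᵢ), where nᵢ is the stratum total.
Stratum 1 (Non-smokers): n = 388; a·d/n = 104·74/388 = 19.8351; b·c/n = 180·30/388 = 13.9175
Stratum 2 (Smokers): n = 521; a·d/n = 81·304/521 = 47.2630; b·c/n = 68·68/521 = 8.8752
OR_MH = (19.8351 + 47.2630) / (13.9175 + 8.8752) = 67.0980 / 22.7928 = 2.94383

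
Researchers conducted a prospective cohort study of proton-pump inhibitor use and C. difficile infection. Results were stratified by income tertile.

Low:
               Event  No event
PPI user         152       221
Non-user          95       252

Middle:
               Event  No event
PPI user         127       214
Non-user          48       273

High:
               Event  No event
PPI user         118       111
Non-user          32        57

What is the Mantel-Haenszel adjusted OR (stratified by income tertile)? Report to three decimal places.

OR_MH = Σ(aᵢdᵢ/nᵢ) / Σ(bᵢcᵢ/nᵢ), where nᵢ is the stratum total.
Stratum 1 (Low): n = 720; a·d/n = 152·252/720 = 53.2000; b·c/n = 221·95/720 = 29.1597
Stratum 2 (Middle): n = 662; a·d/n = 127·273/662 = 52.3731; b·c/n = 214·48/662 = 15.5166
Stratum 3 (High): n = 318; a·d/n = 118·57/318 = 21.1509; b·c/n = 111·32/318 = 11.1698
OR_MH = (53.2000 + 52.3731 + 21.1509) / (29.1597 + 15.5166 + 11.1698) = 126.7241 / 55.8461 = 2.26916

2.269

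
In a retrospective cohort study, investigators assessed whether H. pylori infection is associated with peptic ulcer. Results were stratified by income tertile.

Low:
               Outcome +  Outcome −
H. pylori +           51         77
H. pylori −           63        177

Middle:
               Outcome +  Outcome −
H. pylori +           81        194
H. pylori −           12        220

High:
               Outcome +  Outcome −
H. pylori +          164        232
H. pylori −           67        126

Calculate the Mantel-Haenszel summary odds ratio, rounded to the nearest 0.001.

OR_MH = Σ(aᵢdᵢ/nᵢ) / Σ(bᵢcᵢ/nᵢ), where nᵢ is the stratum total.
Stratum 1 (Low): n = 368; a·d/n = 51·177/368 = 24.5299; b·c/n = 77·63/368 = 13.1821
Stratum 2 (Middle): n = 507; a·d/n = 81·220/507 = 35.1479; b·c/n = 194·12/507 = 4.5917
Stratum 3 (High): n = 589; a·d/n = 164·126/589 = 35.0832; b·c/n = 232·67/589 = 26.3905
OR_MH = (24.5299 + 35.1479 + 35.0832) / (13.1821 + 4.5917 + 26.3905) = 94.7610 / 44.1643 = 2.14565

2.146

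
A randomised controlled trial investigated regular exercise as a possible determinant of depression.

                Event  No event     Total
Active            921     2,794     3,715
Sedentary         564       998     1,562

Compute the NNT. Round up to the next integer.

9

Risk in treated group = 921/3715 = 0.24791; risk in control = 564/1562 = 0.36108.
Absolute risk reduction = 0.36108 − 0.24791 = 0.11316
NNT = 1 / ARR = 1 / 0.11316 = 8.837 → round up → 9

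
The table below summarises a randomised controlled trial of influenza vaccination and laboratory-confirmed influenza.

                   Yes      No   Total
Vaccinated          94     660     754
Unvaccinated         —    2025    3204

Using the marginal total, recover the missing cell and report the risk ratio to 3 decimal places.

The missing cell is in the unexposed row: 3204 − 2025 = 1179.
So a = 94, b = 660, c = 1179, d = 2025.
RR = [a/(a+b)] / [c/(c+d)] = (94/754) / (1179/3204) = 0.12467/0.36798 = 0.33879

0.339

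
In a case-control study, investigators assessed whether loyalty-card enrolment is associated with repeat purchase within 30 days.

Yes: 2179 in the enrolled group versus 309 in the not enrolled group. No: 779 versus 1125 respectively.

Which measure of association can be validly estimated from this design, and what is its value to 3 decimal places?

From the description: a = 2179, b = 779, c = 309, d = 1125.
This is a case-control study: participants were sampled on outcome status, so risks in the source population cannot be estimated directly — relative risk is not valid here. The odds ratio is the appropriate measure.
OR = (a·d)/(b·c) = (2179 × 1125) / (779 × 309) = 2451375 / 240711 = 10.18389

10.184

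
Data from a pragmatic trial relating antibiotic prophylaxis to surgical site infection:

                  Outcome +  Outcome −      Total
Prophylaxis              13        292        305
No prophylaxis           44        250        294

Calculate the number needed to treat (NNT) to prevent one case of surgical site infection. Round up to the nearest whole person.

Risk in treated group = 13/305 = 0.04262; risk in control = 44/294 = 0.14966.
Absolute risk reduction = 0.14966 − 0.04262 = 0.10704
NNT = 1 / ARR = 1 / 0.10704 = 9.343 → round up → 10

10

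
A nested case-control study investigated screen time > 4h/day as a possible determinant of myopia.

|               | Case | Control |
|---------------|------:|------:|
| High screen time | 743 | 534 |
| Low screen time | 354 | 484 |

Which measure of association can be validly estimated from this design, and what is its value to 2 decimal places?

1.90

Cells: a = 743, b = 534, c = 354, d = 484.
This is a nested case-control study: participants were sampled on outcome status, so risks in the source population cannot be estimated directly — relative risk is not valid here. The odds ratio is the appropriate measure.
OR = (a·d)/(b·c) = (743 × 484) / (534 × 354) = 359612 / 189036 = 1.90235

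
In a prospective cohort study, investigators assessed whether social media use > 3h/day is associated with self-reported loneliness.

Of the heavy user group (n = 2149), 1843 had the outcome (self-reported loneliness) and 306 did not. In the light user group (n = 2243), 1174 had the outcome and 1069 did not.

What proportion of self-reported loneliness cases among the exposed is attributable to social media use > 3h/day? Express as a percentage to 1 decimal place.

39.0

From the description: a = 1843, b = 306, c = 1174, d = 1069.
Risk in exposed = 1843/2149 = 0.85761; risk in unexposed = 1174/2243 = 0.52341.
RR = 0.85761/0.52341 = 1.63851
AR% = (RR − 1)/RR × 100 = (1.63851 − 1)/1.63851 × 100 = 38.9691%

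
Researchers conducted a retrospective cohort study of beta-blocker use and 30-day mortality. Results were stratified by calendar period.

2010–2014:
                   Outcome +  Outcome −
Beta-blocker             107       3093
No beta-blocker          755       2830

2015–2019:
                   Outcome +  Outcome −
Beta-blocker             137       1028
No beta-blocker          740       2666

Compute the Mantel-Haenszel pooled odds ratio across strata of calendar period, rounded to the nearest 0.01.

OR_MH = Σ(aᵢdᵢ/nᵢ) / Σ(bᵢcᵢ/nᵢ), where nᵢ is the stratum total.
Stratum 1 (2010–2014): n = 6785; a·d/n = 107·2830/6785 = 44.6293; b·c/n = 3093·755/6785 = 344.1732
Stratum 2 (2015–2019): n = 4571; a·d/n = 137·2666/4571 = 79.9042; b·c/n = 1028·740/4571 = 166.4231
OR_MH = (44.6293 + 79.9042) / (344.1732 + 166.4231) = 124.5335 / 510.5963 = 0.24390

0.24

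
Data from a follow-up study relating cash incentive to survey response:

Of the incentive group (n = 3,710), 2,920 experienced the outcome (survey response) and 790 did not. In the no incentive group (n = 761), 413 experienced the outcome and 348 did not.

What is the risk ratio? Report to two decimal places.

From the description: a = 2920, b = 790, c = 413, d = 348.
Risk in exposed = 2920/3710 = 0.78706; risk in unexposed = 413/761 = 0.54271.
RR = 0.78706 / 0.54271 = 1.45025
The risk among the exposed is 1.45 times that among the unexposed.

1.45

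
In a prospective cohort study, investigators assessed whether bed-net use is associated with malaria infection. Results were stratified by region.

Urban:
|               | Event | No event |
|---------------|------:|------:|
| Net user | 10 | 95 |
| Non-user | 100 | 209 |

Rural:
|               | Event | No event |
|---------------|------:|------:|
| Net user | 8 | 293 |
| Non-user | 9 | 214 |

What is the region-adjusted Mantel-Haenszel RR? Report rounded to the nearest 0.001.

RR_MH = Σ(aᵢ·n₀ᵢ/nᵢ) / Σ(cᵢ·n₁ᵢ/nᵢ), with n₁ᵢ = aᵢ+bᵢ (exposed), n₀ᵢ = cᵢ+dᵢ (unexposed), nᵢ = n₁ᵢ+n₀ᵢ.
Stratum 1 (Urban): n₁ = 105, n₀ = 309, n = 414; a·n₀/n = 10·309/414 = 7.4638; c·n₁/n = 100·105/414 = 25.3623
Stratum 2 (Rural): n₁ = 301, n₀ = 223, n = 524; a·n₀/n = 8·223/524 = 3.4046; c·n₁/n = 9·301/524 = 5.1698
RR_MH = (7.4638 + 3.4046) / (25.3623 + 5.1698) = 10.8683 / 30.5322 = 0.35596

0.356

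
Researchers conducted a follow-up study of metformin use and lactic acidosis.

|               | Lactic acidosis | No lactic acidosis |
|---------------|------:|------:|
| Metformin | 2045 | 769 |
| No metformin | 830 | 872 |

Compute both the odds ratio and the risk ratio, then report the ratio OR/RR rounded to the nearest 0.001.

1.875

Cells: a = 2045, b = 769, c = 830, d = 872.
OR = (2045·872)/(769·830) = 1783240/638270 = 2.79386
Risk in exposed = 2045/2814 = 0.72672; risk in unexposed = 830/1702 = 0.48766; RR = 1.49022
OR/RR = 2.79386 / 1.49022 = 1.87480
The outcome is not rare, so the OR lies further from 1 than the RR.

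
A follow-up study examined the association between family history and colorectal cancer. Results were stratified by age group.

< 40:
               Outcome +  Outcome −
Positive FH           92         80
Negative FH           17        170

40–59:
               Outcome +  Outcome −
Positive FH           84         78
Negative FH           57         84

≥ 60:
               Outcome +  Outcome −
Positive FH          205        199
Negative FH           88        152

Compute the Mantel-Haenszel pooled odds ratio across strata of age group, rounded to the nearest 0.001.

2.524

OR_MH = Σ(aᵢdᵢ/nᵢ) / Σ(bᵢcᵢ/nᵢ), where nᵢ is the stratum total.
Stratum 1 (< 40): n = 359; a·d/n = 92·170/359 = 43.5655; b·c/n = 80·17/359 = 3.7883
Stratum 2 (40–59): n = 303; a·d/n = 84·84/303 = 23.2871; b·c/n = 78·57/303 = 14.6733
Stratum 3 (≥ 60): n = 644; a·d/n = 205·152/644 = 48.3851; b·c/n = 199·88/644 = 27.1925
OR_MH = (43.5655 + 23.2871 + 48.3851) / (3.7883 + 14.6733 + 27.1925) = 115.2377 / 45.6541 = 2.52415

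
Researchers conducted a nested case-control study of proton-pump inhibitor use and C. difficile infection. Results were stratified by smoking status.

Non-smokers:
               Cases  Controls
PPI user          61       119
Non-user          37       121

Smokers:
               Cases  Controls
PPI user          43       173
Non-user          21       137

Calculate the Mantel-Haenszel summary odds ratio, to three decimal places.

1.653

OR_MH = Σ(aᵢdᵢ/nᵢ) / Σ(bᵢcᵢ/nᵢ), where nᵢ is the stratum total.
Stratum 1 (Non-smokers): n = 338; a·d/n = 61·121/338 = 21.8373; b·c/n = 119·37/338 = 13.0266
Stratum 2 (Smokers): n = 374; a·d/n = 43·137/374 = 15.7513; b·c/n = 173·21/374 = 9.7139
OR_MH = (21.8373 + 15.7513) / (13.0266 + 9.7139) = 37.5886 / 22.7405 = 1.65293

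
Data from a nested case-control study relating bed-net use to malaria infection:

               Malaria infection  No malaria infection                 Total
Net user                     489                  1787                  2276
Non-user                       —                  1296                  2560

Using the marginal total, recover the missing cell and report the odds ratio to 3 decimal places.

0.281

The missing cell is in the unexposed row: 2560 − 1296 = 1264.
So a = 489, b = 1787, c = 1264, d = 1296.
OR = (a·d)/(b·c) = (489 × 1296) / (1787 × 1264) = 633744 / 2258768 = 0.28057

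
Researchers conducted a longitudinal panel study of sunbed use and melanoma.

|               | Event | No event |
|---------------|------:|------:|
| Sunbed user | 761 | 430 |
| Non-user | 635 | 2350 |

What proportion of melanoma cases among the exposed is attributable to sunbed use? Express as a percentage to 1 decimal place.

Cells: a = 761, b = 430, c = 635, d = 2350.
Risk in exposed = 761/1191 = 0.63896; risk in unexposed = 635/2985 = 0.21273.
RR = 0.63896/0.21273 = 3.00361
AR% = (RR − 1)/RR × 100 = (3.00361 − 1)/3.00361 × 100 = 66.7067%

66.7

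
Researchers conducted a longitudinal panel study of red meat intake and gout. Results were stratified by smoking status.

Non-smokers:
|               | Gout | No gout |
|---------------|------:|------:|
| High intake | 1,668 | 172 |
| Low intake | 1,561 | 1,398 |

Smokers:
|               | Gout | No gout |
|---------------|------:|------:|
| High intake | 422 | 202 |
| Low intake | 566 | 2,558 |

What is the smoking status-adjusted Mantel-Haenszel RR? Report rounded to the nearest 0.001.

RR_MH = Σ(aᵢ·n₀ᵢ/nᵢ) / Σ(cᵢ·n₁ᵢ/nᵢ), with n₁ᵢ = aᵢ+bᵢ (exposed), n₀ᵢ = cᵢ+dᵢ (unexposed), nᵢ = n₁ᵢ+n₀ᵢ.
Stratum 1 (Non-smokers): n₁ = 1840, n₀ = 2959, n = 4799; a·n₀/n = 1668·2959/4799 = 1028.4668; c·n₁/n = 1561·1840/4799 = 598.5080
Stratum 2 (Smokers): n₁ = 624, n₀ = 3124, n = 3748; a·n₀/n = 422·3124/3748 = 351.7417; c·n₁/n = 566·624/3748 = 94.2327
RR_MH = (1028.4668 + 351.7417) / (598.5080 + 94.2327) = 1380.2085 / 692.7407 = 1.99239

1.992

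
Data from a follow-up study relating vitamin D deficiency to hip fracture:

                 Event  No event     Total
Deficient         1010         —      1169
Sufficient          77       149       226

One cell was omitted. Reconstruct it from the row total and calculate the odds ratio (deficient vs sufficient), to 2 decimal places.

The missing cell is in the exposed row: 1169 − 1010 = 159.
So a = 1010, b = 159, c = 77, d = 149.
OR = (a·d)/(b·c) = (1010 × 149) / (159 × 77) = 150490 / 12243 = 12.29192

12.29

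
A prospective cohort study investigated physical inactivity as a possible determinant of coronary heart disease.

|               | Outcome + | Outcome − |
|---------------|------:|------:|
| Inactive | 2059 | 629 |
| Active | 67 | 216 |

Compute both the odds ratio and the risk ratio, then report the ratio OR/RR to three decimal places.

Cells: a = 2059, b = 629, c = 67, d = 216.
OR = (2059·216)/(629·67) = 444744/42143 = 10.55321
Risk in exposed = 2059/2688 = 0.76600; risk in unexposed = 67/283 = 0.23675; RR = 3.23548
OR/RR = 10.55321 / 3.23548 = 3.26171
The outcome is not rare, so the OR lies further from 1 than the RR.

3.262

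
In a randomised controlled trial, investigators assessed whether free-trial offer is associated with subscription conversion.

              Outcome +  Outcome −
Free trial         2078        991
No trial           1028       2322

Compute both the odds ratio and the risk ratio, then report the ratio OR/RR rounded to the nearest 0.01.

2.15

Cells: a = 2078, b = 991, c = 1028, d = 2322.
OR = (2078·2322)/(991·1028) = 4825116/1018748 = 4.73632
Risk in exposed = 2078/3069 = 0.67709; risk in unexposed = 1028/3350 = 0.30687; RR = 2.20648
OR/RR = 4.73632 / 2.20648 = 2.14655
The outcome is not rare, so the OR lies further from 1 than the RR.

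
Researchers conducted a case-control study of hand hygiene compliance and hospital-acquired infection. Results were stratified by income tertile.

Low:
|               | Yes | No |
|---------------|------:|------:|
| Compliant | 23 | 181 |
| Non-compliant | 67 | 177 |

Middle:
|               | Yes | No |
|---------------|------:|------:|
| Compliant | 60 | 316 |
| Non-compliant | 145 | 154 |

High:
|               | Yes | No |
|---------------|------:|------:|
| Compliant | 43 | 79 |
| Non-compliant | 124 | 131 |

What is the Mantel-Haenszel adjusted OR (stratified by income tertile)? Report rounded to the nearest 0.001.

OR_MH = Σ(aᵢdᵢ/nᵢ) / Σ(bᵢcᵢ/nᵢ), where nᵢ is the stratum total.
Stratum 1 (Low): n = 448; a·d/n = 23·177/448 = 9.0871; b·c/n = 181·67/448 = 27.0692
Stratum 2 (Middle): n = 675; a·d/n = 60·154/675 = 13.6889; b·c/n = 316·145/675 = 67.8815
Stratum 3 (High): n = 377; a·d/n = 43·131/377 = 14.9416; b·c/n = 79·124/377 = 25.9841
OR_MH = (9.0871 + 13.6889 + 14.9416) / (27.0692 + 67.8815 + 25.9841) = 37.7176 / 120.9348 = 0.31188

0.312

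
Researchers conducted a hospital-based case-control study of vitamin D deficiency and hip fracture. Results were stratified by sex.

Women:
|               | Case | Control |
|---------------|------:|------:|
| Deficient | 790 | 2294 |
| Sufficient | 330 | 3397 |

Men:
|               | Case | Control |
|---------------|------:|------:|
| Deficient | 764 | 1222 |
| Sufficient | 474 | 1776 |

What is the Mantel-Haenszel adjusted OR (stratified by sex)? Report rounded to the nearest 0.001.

OR_MH = Σ(aᵢdᵢ/nᵢ) / Σ(bᵢcᵢ/nᵢ), where nᵢ is the stratum total.
Stratum 1 (Women): n = 6811; a·d/n = 790·3397/6811 = 394.0141; b·c/n = 2294·330/6811 = 111.1467
Stratum 2 (Men): n = 4236; a·d/n = 764·1776/4236 = 320.3173; b·c/n = 1222·474/4236 = 136.7394
OR_MH = (394.0141 + 320.3173) / (111.1467 + 136.7394) = 714.3314 / 247.8861 = 2.88169

2.882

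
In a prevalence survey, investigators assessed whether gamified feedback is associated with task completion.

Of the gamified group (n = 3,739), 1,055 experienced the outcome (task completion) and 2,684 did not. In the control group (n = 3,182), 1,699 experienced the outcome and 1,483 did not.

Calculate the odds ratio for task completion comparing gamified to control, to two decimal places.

From the description: a = 1055, b = 2684, c = 1699, d = 1483.
OR = (a·d)/(b·c) = (1055 × 1483) / (2684 × 1699) = 1564565 / 4560116 = 0.34310
Exposure is associated with lower odds of task completion (OR = 0.34 < 1).

0.34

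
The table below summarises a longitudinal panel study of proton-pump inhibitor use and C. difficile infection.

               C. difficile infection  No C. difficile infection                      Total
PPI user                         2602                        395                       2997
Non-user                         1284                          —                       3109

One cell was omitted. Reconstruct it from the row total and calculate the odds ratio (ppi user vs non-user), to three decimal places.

9.363

The missing cell is in the unexposed row: 3109 − 1284 = 1825.
So a = 2602, b = 395, c = 1284, d = 1825.
OR = (a·d)/(b·c) = (2602 × 1825) / (395 × 1284) = 4748650 / 507180 = 9.36285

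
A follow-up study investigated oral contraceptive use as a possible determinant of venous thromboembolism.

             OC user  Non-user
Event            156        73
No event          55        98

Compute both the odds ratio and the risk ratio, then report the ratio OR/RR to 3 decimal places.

Reading the table with exposure as columns: a = 156 (OC user, case), b = 55 (OC user, non-case), c = 73 (Non-user, case), d = 98.
OR = (156·98)/(55·73) = 15288/4015 = 3.80772
Risk in exposed = 156/211 = 0.73934; risk in unexposed = 73/171 = 0.42690; RR = 1.73187
OR/RR = 3.80772 / 1.73187 = 2.19862
The outcome is not rare, so the OR lies further from 1 than the RR.

2.199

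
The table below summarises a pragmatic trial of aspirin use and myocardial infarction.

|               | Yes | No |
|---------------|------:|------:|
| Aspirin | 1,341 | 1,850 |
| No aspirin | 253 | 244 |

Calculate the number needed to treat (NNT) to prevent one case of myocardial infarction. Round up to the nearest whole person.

Risk in treated group = 1341/3191 = 0.42024; risk in control = 253/497 = 0.50905.
Absolute risk reduction = 0.50905 − 0.42024 = 0.08881
NNT = 1 / ARR = 1 / 0.08881 = 11.260 → round up → 12

12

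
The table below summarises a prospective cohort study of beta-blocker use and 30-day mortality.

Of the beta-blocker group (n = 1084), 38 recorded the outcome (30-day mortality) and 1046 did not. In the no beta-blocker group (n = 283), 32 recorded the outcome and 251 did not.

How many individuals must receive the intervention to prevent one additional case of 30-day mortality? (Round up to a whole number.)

Risk in treated group = 38/1084 = 0.03506; risk in control = 32/283 = 0.11307.
Absolute risk reduction = 0.11307 − 0.03506 = 0.07802
NNT = 1 / ARR = 1 / 0.07802 = 12.817 → round up → 13

13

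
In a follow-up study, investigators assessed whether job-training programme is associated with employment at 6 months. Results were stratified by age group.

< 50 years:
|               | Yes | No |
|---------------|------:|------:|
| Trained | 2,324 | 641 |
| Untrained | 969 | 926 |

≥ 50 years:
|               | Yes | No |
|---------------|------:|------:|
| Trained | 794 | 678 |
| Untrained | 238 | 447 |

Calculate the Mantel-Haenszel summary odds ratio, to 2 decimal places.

3.00

OR_MH = Σ(aᵢdᵢ/nᵢ) / Σ(bᵢcᵢ/nᵢ), where nᵢ is the stratum total.
Stratum 1 (< 50 years): n = 4860; a·d/n = 2324·926/4860 = 442.8033; b·c/n = 641·969/4860 = 127.8043
Stratum 2 (≥ 50 years): n = 2157; a·d/n = 794·447/2157 = 164.5424; b·c/n = 678·238/2157 = 74.8095
OR_MH = (442.8033 + 164.5424) / (127.8043 + 74.8095) = 607.3457 / 202.6138 = 2.99755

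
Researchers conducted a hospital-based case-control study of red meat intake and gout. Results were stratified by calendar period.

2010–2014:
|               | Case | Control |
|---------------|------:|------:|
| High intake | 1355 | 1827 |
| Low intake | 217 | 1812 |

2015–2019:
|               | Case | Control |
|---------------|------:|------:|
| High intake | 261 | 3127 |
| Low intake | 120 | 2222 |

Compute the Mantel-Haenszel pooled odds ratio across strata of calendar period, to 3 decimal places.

4.043

OR_MH = Σ(aᵢdᵢ/nᵢ) / Σ(bᵢcᵢ/nᵢ), where nᵢ is the stratum total.
Stratum 1 (2010–2014): n = 5211; a·d/n = 1355·1812/5211 = 471.1687; b·c/n = 1827·217/5211 = 76.0812
Stratum 2 (2015–2019): n = 5730; a·d/n = 261·2222/5730 = 101.2115; b·c/n = 3127·120/5730 = 65.4869
OR_MH = (471.1687 + 101.2115) / (76.0812 + 65.4869) = 572.3802 / 141.5681 = 4.04314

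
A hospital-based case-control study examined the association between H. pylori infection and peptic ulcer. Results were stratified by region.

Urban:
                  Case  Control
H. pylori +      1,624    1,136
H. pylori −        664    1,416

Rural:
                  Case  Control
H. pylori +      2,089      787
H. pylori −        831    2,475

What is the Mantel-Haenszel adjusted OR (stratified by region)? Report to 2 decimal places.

OR_MH = Σ(aᵢdᵢ/nᵢ) / Σ(bᵢcᵢ/nᵢ), where nᵢ is the stratum total.
Stratum 1 (Urban): n = 4840; a·d/n = 1624·1416/4840 = 475.1207; b·c/n = 1136·664/4840 = 155.8479
Stratum 2 (Rural): n = 6182; a·d/n = 2089·2475/6182 = 836.3434; b·c/n = 787·831/6182 = 105.7905
OR_MH = (475.1207 + 836.3434) / (155.8479 + 105.7905) = 1311.4641 / 261.6385 = 5.01251

5.01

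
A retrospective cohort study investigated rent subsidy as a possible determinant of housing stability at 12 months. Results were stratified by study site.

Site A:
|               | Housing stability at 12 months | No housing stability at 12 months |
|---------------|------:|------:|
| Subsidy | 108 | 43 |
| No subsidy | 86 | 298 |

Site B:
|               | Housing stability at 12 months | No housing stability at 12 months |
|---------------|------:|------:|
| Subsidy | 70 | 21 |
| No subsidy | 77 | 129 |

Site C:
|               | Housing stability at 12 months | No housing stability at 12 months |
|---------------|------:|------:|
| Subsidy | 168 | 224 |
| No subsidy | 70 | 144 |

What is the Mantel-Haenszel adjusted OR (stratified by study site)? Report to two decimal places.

3.41

OR_MH = Σ(aᵢdᵢ/nᵢ) / Σ(bᵢcᵢ/nᵢ), where nᵢ is the stratum total.
Stratum 1 (Site A): n = 535; a·d/n = 108·298/535 = 60.1570; b·c/n = 43·86/535 = 6.9121
Stratum 2 (Site B): n = 297; a·d/n = 70·129/297 = 30.4040; b·c/n = 21·77/297 = 5.4444
Stratum 3 (Site C): n = 606; a·d/n = 168·144/606 = 39.9208; b·c/n = 224·70/606 = 25.8746
OR_MH = (60.1570 + 30.4040 + 39.9208) / (6.9121 + 5.4444 + 25.8746) = 130.4818 / 38.2312 = 3.41297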